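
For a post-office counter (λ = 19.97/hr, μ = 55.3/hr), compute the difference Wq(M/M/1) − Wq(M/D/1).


ρ = 19.97/55.3 = 0.3611
Wq(M/M/1) = ρ/(μ−λ) = 0.3611/35.33 = 0.01022 hr
Wq(M/D/1) = ρ/(2(μ−λ)) = 0.005111 hr
Savings = 0.01022 − 0.005111 = 0.005111 hr

Final: 0.005111 hr


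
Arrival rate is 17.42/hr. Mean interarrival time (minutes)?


Mean interarrival time = 1/λ = 1/17.42 hour = 0.05741 hour
In minutes: 0.05741 × 60 = 3.4443 min

Final: 3.4443 min


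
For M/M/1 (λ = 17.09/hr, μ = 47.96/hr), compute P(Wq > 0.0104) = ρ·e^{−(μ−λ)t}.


ρ = 17.09/47.96 = 0.3563
P(Wq > t) = ρ·e^{−(μ−λ)t} = 0.3563·e^{−0.3210}
= 0.3563·0.725388 = 0.258484

Final: 0.258484


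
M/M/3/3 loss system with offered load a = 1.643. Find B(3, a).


B(c,a) = (a^c/c!) / Σ_{k=0}^{c} a^k/k!
a^3/3! = 0.739199
Σ terms (k=0..3): 1.00000 + 1.64300 + 1.34972 + 0.73920 = 4.731924
B = 0.739199/4.731924 = 0.156215

Final: 0.156215


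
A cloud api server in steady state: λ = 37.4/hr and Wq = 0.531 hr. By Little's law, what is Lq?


Lq = λWq = 37.4·0.531 = 19.8594

Final: 19.8594


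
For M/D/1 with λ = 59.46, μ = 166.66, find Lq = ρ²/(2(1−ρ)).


ρ = 59.46/166.66 = 0.3568
M/D/1: Lq = ρ²/(2(1−ρ)) = 0.1273/(2·0.6432) = 0.09894

Final: 0.09894


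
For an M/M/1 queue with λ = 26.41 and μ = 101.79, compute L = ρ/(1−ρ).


ρ = λ/μ = 26.41/101.79 = 0.2595
L = ρ/(1−ρ) = 0.2595/(1 − 0.2595) = 0.2595/0.7405 = 0.3504

Final: 0.3504


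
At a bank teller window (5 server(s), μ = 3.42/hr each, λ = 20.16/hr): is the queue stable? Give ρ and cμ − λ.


Total capacity cμ = 5·3.42 = 17.10/hr
ρ = λ/(cμ) = 20.16/17.10 = 1.1789
Stable ⇔ ρ < 1: NO
Spare capacity = cμ − λ = 17.10 − 20.16 = -3.06/hr

Final: ρ = 1.1789; unstable; margin = -3.06/hr


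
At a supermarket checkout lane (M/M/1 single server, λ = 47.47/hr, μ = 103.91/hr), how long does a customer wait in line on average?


ρ = 47.47/103.91 = 0.4568
Wq = ρ/(μ−λ) = 0.4568/(103.91 − 47.47) = 0.4568/56.44 = 0.008094 hr

Final: 0.008094 hr


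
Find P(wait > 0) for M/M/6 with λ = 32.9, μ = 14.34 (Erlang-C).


a = λ/μ = 2.2943; ρ = a/6 = 0.3824
P₀ = 0.100492 (from M/M/c formula)
C(c,a) = [a^c/(c!(1−ρ))]·P₀ = [145.84128/(720·0.6176)]·0.100492
= 0.32796·0.100492 = 0.032958

Final: 0.032958


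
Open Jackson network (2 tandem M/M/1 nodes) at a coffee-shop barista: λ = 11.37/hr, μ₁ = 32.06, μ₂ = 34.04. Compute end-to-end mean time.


Each node sees arrival rate λ = 11.37/hr (tandem ⇒ throughput preserved).
W₁ = 1/(μ₁−λ) = 1/(32.06−11.37) = 0.04833 hr
W₂ = 1/(μ₂−λ) = 1/(34.04−11.37) = 0.04411 hr
W_total = W₁ + W₂ = 0.04833 + 0.04411 = 0.09244 hr

Final: 0.09244 hr


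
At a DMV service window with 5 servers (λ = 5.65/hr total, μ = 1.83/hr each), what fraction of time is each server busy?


ρ = λ/(cμ) = 5.65/(5·1.83) = 5.65/9.15 = 0.6175

Final: 0.6175


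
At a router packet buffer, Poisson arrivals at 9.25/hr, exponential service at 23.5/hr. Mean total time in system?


W = 1/(μ−λ) = 1/(23.5 − 9.25) = 1/14.25 = 0.07018 hr

Final: 0.07018 hr


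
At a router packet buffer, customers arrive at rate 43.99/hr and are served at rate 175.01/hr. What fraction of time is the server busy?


ρ = λ/μ = 43.99/175.01 = 0.2514

Final: 0.2514


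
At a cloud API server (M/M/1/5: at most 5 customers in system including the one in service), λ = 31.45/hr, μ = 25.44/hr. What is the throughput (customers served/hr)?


ρ = 1.2362; P_K = (1−ρ)ρ^5/(1−ρ^6) = 0.265465
λ_eff = λ(1 − P_K) = 31.45·(1 − 0.265465) = 31.45·0.734535 = 23.1011 /hr

Final: 23.1011 /hr


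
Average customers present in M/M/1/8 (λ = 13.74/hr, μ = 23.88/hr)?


ρ = 13.74/23.88 = 0.5754
L = ρ[1 − (K+1)ρ^K + Kρ^(K+1)] / [(1−ρ)(1−ρ^(K+1))]
Numerator: 0.5754·(1 − 9·0.012012 + 8·0.006911) = 0.544987
Denominator: (0.4246)·(0.993089) = 0.421688
L = 0.544987/0.421688 = 1.2924

Final: 1.2924


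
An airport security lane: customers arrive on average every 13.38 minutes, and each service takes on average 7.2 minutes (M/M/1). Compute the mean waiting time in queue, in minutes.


λ = 60/13.38 = 4.4843 /hr
μ = 60/7.2 = 8.3333 /hr
ρ = λ/μ = 4.4843/8.3333 = 0.5381
Wq = ρ/(μ−λ) = 0.5381/(8.3333−4.4843) = 0.13981 hr
In minutes: 0.13981·60 = 8.388 min

Final: 8.388 min


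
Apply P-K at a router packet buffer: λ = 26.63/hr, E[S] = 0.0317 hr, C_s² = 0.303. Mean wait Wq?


ρ = λ·E[S] = 26.63·0.0317 = 0.8442
E[S²] = E[S]²(1+C_s²) = 0.0317²·(1+0.303) = 0.001309
Wq = λ·E[S²]/(2(1−ρ)) = 26.63·0.001309/(2·0.1558) = 0.11188 hr

Final: 0.11188 hr


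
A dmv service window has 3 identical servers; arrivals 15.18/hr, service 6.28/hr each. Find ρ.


ρ = λ/(cμ) = 15.18/(3·6.28) = 15.18/18.84 = 0.8057

Final: 0.8057


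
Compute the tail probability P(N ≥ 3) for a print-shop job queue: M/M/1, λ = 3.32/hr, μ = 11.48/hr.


ρ = 3.32/11.48 = 0.2892
P(N ≥ n) = ρ^n = 0.2892^3 = 0.024187

Final: 0.024187


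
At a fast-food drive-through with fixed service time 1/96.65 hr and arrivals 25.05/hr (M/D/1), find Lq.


ρ = 25.05/96.65 = 0.2592
M/D/1: Lq = ρ²/(2(1−ρ)) = 0.06718/(2·0.7408) = 0.04534

Final: 0.04534


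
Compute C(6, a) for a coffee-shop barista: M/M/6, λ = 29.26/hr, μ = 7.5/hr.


a = λ/μ = 3.9013; ρ = a/6 = 0.6502
P₀ = 0.018659 (from M/M/c formula)
C(c,a) = [a^c/(c!(1−ρ))]·P₀ = [3525.96787/(720·0.3498)]·0.018659
= 14.00083·0.018659 = 0.261243

Final: 0.261243


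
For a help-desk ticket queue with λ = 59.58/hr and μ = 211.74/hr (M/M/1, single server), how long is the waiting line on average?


ρ = 59.58/211.74 = 0.2814
Lq = ρ²/(1−ρ) = 0.07918/0.7186 = 0.1102

Final: 0.1102


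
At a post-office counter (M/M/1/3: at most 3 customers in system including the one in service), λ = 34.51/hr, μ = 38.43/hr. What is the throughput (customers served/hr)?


ρ = 0.8980; P_K = (1−ρ)ρ^3/(1−ρ^4) = 0.211210
λ_eff = λ(1 − P_K) = 34.51·(1 − 0.211210) = 34.51·0.788790 = 27.2211 /hr

Final: 27.2211 /hr


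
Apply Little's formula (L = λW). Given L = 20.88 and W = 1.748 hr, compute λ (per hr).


λ = L/W = 20.88/1.748 = 11.9451 /hr

Final: 11.9451 /hr


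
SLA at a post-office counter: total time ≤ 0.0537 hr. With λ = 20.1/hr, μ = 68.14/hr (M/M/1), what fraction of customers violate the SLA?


W ~ Exponential(μ−λ) for M/M/1.
μ − λ = 68.14 − 20.1 = 48.0400
P(W > t) = e^{−(μ−λ)t} = e^{−2.5797} = 0.075793

Final: 0.075793


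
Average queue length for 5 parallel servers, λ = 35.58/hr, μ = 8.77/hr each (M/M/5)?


a = λ/μ = 4.0570; ρ = a/5 = 0.8114
P₀ = 0.011867
Lq = P₀·a^c·ρ / (c!·(1−ρ)²) = 0.011867·1099.08619·0.8114/(120·0.03557)
= 2.47943

Final: 2.47943


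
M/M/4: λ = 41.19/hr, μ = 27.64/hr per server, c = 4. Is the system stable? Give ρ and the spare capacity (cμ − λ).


Total capacity cμ = 4·27.64 = 110.56/hr
ρ = λ/(cμ) = 41.19/110.56 = 0.3726
Stable ⇔ ρ < 1: YES
Spare capacity = cμ − λ = 110.56 − 41.19 = 69.37/hr

Final: ρ = 0.3726; stable; margin = 69.37/hr


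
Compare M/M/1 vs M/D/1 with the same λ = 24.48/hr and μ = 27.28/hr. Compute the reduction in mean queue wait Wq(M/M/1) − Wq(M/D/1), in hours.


ρ = 24.48/27.28 = 0.8974
Wq(M/M/1) = ρ/(μ−λ) = 0.8974/2.80 = 0.32049 hr
Wq(M/D/1) = ρ/(2(μ−λ)) = 0.16024 hr
Savings = 0.32049 − 0.16024 = 0.16024 hr

Final: 0.16024 hr


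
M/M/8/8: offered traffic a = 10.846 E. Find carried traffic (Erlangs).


B(8,10.846) = 0.376216 (Erlang-B)
Carried load = a(1 − B) = 10.846·(1 − 0.376216) = 10.846·0.623784 = 6.7656 E

Final: 6.7656 Erlangs


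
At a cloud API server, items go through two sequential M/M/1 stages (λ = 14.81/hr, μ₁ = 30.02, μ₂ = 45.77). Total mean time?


Each node sees arrival rate λ = 14.81/hr (tandem ⇒ throughput preserved).
W₁ = 1/(μ₁−λ) = 1/(30.02−14.81) = 0.06575 hr
W₂ = 1/(μ₂−λ) = 1/(45.77−14.81) = 0.03230 hr
W_total = W₁ + W₂ = 0.06575 + 0.03230 = 0.09805 hr

Final: 0.09805 hr


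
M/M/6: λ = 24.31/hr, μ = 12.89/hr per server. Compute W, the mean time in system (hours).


a = 1.8860; ρ = 0.3143; P₀ = 0.151527
Lq = P₀·a^c·ρ/(c!(1−ρ)²) = 0.006331
Wq = Lq/λ = 0.006331/24.31 = 0.0002604 hr
W = Wq + 1/μ = 0.0002604 + 0.07758 = 0.07784 hr

Final: 0.07784 hr


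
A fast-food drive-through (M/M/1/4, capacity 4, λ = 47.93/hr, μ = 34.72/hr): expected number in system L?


ρ = 47.93/34.72 = 1.3805
L = ρ[1 − (K+1)ρ^K + Kρ^(K+1)] / [(1−ρ)(1−ρ^(K+1))]
Numerator: 1.3805·(1 − 5·3.631707 + 4·5.013472) = 3.996950
Denominator: (-0.3805)·(-4.013472) = 1.527015
L = 3.996950/1.527015 = 2.6175

Final: 2.6175


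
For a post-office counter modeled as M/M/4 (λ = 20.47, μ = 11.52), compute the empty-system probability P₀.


a = λ/μ = 20.47/11.52 = 1.7769; ρ = a/c = 0.4442
Σ_{k=0}^{3} a^k/k! (terms k=0..3) = 1.00000 + 1.77691 + 1.57870 + 0.93507 = 5.29069
Tail: a^4/(4!(1−ρ)) = 9.96923/(24·0.5558) = 0.74740
P₀ = 1/(5.29069 + 0.74740) = 1/6.03809 = 0.165615

Final: 0.165615


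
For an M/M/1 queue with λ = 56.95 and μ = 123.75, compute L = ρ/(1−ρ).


ρ = λ/μ = 56.95/123.75 = 0.4602
L = ρ/(1−ρ) = 0.4602/(1 − 0.4602) = 0.4602/0.5398 = 0.8525

Final: 0.8525


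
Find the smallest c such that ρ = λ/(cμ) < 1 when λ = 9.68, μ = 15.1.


Stability requires cμ > λ ⇔ c > λ/μ.
λ/μ = 9.68/15.1 = 0.6411
Minimum integer c = ⌊0.6411⌋ + 1 = 1
Check: 1·15.1 = 15.10 > 9.68, while 0·15.1 = 0.00 ≤ 9.68

Final: 1 servers


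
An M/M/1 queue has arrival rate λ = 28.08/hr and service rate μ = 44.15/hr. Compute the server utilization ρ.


ρ = λ/μ = 28.08/44.15 = 0.6360

Final: 0.6360


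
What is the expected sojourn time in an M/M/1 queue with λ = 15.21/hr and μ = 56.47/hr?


W = 1/(μ−λ) = 1/(56.47 − 15.21) = 1/41.26 = 0.02424 hr

Final: 0.02424 hr


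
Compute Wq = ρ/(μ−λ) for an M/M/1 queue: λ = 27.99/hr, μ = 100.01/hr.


ρ = 27.99/100.01 = 0.2799
Wq = ρ/(μ−λ) = 0.2799/(100.01 − 27.99) = 0.2799/72.02 = 0.003886 hr

Final: 0.003886 hr


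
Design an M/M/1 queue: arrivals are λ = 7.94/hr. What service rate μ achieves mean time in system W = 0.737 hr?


W = 1/(μ−λ) ⇒ μ − λ = 1/W = 1/0.737 = 1.3569
μ = λ + 1/W = 7.94 + 1.3569 = 9.2969 per hr

Final: 9.2969 /hr


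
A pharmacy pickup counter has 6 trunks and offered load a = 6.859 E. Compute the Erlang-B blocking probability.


B(c,a) = (a^c/c!) / Σ_{k=0}^{c} a^k/k!
a^6/6! = 144.621320
Σ terms (k=0..6): 1.00000 + 6.85900 + 23.52294 + 53.78128 + 92.22145 + 126.50939 + 144.62132 = 448.515390
B = 144.621320/448.515390 = 0.322444

Final: 0.322444


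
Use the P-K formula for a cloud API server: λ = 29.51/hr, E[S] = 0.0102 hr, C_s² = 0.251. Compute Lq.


ρ = λ·E[S] = 29.51·0.0102 = 0.3010
Lq = ρ²(1+C_s²)/(2(1−ρ)) = 0.09060·(1+0.251)/(2·0.6990)
= 0.09060·1.2510/1.3980 = 0.08108

Final: 0.08108


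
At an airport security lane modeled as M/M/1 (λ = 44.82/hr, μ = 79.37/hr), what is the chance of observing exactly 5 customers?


ρ = 44.82/79.37 = 0.5647
P_n = (1−ρ)·ρ^n = (1 − 0.5647)·0.5647^5 = 0.4353·0.057422 = 0.024996

Final: 0.024996


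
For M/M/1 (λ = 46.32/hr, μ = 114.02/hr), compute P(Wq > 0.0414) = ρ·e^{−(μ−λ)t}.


ρ = 46.32/114.02 = 0.4062
P(Wq > t) = ρ·e^{−(μ−λ)t} = 0.4062·e^{−2.8028}
= 0.4062·0.060641 = 0.024635

Final: 0.024635


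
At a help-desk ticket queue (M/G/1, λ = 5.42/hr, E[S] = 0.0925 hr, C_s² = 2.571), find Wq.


ρ = λ·E[S] = 5.42·0.0925 = 0.5013
E[S²] = E[S]²(1+C_s²) = 0.0925²·(1+2.571) = 0.030554
Wq = λ·E[S²]/(2(1−ρ)) = 5.42·0.030554/(2·0.4987) = 0.16605 hr

Final: 0.16605 hr


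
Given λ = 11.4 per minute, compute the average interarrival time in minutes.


Mean interarrival time = 1/λ = 1/11.4 minute = 0.08772 minute
In minutes: 0.08772 × 1 = 0.08772 min

Final: 0.08772 min


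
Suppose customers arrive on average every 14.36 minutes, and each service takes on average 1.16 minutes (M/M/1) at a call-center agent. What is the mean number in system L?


λ = 60/14.36 = 4.1783 /hr
μ = 60/1.16 = 51.7241 /hr
ρ = λ/μ = 4.1783/51.7241 = 0.08078
L = ρ/(1−ρ) = 0.08078/0.9192 = 0.08788

Final: 0.08788


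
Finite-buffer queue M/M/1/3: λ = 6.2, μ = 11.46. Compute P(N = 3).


ρ = λ/μ = 6.2/11.46 = 0.5410
P_K = (1−ρ)ρ^K/(1−ρ^(K+1)) = (0.4590·0.158351)/(1 − 0.085670)
= 0.072681/0.914330 = 0.079491

Final: 0.079491


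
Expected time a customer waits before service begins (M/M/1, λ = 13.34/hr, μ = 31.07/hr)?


ρ = 13.34/31.07 = 0.4294
Wq = ρ/(μ−λ) = 0.4294/(31.07 − 13.34) = 0.4294/17.73 = 0.02422 hr

Final: 0.02422 hr


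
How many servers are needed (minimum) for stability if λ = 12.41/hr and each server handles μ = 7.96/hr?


Stability requires cμ > λ ⇔ c > λ/μ.
λ/μ = 12.41/7.96 = 1.5590
Minimum integer c = ⌊1.5590⌋ + 1 = 2
Check: 2·7.96 = 15.92 > 12.41, while 1·7.96 = 7.96 ≤ 12.41

Final: 2 servers


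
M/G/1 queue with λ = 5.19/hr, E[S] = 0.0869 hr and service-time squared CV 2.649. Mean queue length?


ρ = λ·E[S] = 5.19·0.0869 = 0.4510
Lq = ρ²(1+C_s²)/(2(1−ρ)) = 0.2034·(1+2.649)/(2·0.5490)
= 0.2034·3.6490/1.0980 = 0.67601

Final: 0.67601


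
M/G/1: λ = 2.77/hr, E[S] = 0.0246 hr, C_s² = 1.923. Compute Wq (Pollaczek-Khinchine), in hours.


ρ = λ·E[S] = 2.77·0.0246 = 0.06814
E[S²] = E[S]²(1+C_s²) = 0.0246²·(1+1.923) = 0.001769
Wq = λ·E[S²]/(2(1−ρ)) = 2.77·0.001769/(2·0.9319) = 0.002629 hr

Final: 0.002629 hr


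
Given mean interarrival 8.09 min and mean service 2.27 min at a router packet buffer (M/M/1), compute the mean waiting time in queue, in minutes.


λ = 60/8.09 = 7.4166 /hr
μ = 60/2.27 = 26.4317 /hr
ρ = λ/μ = 7.4166/26.4317 = 0.2806
Wq = ρ/(μ−λ) = 0.2806/(26.4317−7.4166) = 0.01476 hr
In minutes: 0.01476·60 = 0.8854 min

Final: 0.8854 min


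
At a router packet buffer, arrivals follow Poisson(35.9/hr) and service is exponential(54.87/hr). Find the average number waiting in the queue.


ρ = 35.9/54.87 = 0.6543
Lq = ρ²/(1−ρ) = 0.4281/0.3457 = 1.2382

Final: 1.2382


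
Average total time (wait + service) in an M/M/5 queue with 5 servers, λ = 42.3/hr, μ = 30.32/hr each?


a = 1.3951; ρ = 0.2790; P₀ = 0.247537
Lq = P₀·a^c·ρ/(c!(1−ρ)²) = 0.005852
Wq = Lq/λ = 0.005852/42.3 = 0.0001383 hr
W = Wq + 1/μ = 0.0001383 + 0.03298 = 0.03312 hr

Final: 0.03312 hr


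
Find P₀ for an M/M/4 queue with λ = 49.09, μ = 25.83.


a = λ/μ = 49.09/25.83 = 1.9005; ρ = a/c = 0.4751
Σ_{k=0}^{3} a^k/k! (terms k=0..3) = 1.00000 + 1.90050 + 1.80596 + 1.14408 = 5.85054
Tail: a^4/(4!(1−ρ)) = 13.04591/(24·0.5249) = 1.03564
P₀ = 1/(5.85054 + 1.03564) = 1/6.88617 = 0.145219

Final: 0.145219


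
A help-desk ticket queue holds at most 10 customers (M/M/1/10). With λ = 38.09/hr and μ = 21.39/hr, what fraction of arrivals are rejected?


ρ = λ/μ = 38.09/21.39 = 1.7807
P_K = (1−ρ)ρ^K/(1−ρ^(K+1)) = (-0.7807·320.628321)/(1 − 570.955248)
= -250.326927/-569.955248 = 0.439205

Final: 0.439205


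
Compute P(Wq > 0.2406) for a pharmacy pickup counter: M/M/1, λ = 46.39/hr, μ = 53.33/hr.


ρ = 46.39/53.33 = 0.8699
P(Wq > t) = ρ·e^{−(μ−λ)t} = 0.8699·e^{−1.6698}
= 0.8699·0.188291 = 0.163789

Final: 0.163789


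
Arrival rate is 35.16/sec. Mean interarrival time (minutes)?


Mean interarrival time = 1/λ = 1/35.16 second = 0.02844 second
In minutes: 0.02844 × 0.0166667 = 0.0004740 min

Final: 0.0004740 min


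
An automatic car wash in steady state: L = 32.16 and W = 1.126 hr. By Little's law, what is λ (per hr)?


λ = L/W = 32.16/1.126 = 28.5613 /hr

Final: 28.5613 /hr


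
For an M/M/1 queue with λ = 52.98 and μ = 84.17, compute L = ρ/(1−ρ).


ρ = λ/μ = 52.98/84.17 = 0.6294
L = ρ/(1−ρ) = 0.6294/(1 − 0.6294) = 0.6294/0.3706 = 1.6986

Final: 1.6986


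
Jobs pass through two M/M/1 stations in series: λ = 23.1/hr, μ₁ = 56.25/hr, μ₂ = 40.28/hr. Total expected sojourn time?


Each node sees arrival rate λ = 23.1/hr (tandem ⇒ throughput preserved).
W₁ = 1/(μ₁−λ) = 1/(56.25−23.1) = 0.03017 hr
W₂ = 1/(μ₂−λ) = 1/(40.28−23.1) = 0.05821 hr
W_total = W₁ + W₂ = 0.03017 + 0.05821 = 0.08837 hr

Final: 0.08837 hr


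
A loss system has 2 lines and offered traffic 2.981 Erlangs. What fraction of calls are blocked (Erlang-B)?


B(c,a) = (a^c/c!) / Σ_{k=0}^{c} a^k/k!
a^2/2! = 4.443180
Σ terms (k=0..2): 1.00000 + 2.98100 + 4.44318 = 8.424180
B = 4.443180/8.424180 = 0.527432

Final: 0.527432


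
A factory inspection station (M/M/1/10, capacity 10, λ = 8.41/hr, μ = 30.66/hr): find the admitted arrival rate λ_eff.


ρ = 0.2743; P_K = (1−ρ)ρ^10/(1−ρ^11) = 0.000001750
λ_eff = λ(1 − P_K) = 8.41·(1 − 0.000001750) = 8.41·0.999998 = 8.4100 /hr

Final: 8.4100 /hr


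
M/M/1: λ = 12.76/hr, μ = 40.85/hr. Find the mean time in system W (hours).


W = 1/(μ−λ) = 1/(40.85 − 12.76) = 1/28.09 = 0.03560 hr

Final: 0.03560 hr


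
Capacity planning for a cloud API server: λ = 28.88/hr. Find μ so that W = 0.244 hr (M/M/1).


W = 1/(μ−λ) ⇒ μ − λ = 1/W = 1/0.244 = 4.0984
μ = λ + 1/W = 28.88 + 4.0984 = 32.9784 per hr

Final: 32.9784 /hr


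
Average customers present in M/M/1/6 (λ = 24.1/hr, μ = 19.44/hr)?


ρ = 24.1/19.44 = 1.2397
L = ρ[1 − (K+1)ρ^K + Kρ^(K+1)] / [(1−ρ)(1−ρ^(K+1))]
Numerator: 1.2397·(1 − 7·3.630151 + 6·4.500342) = 3.212084
Denominator: (-0.2397)·(-3.500342) = 0.839074
L = 3.212084/0.839074 = 3.8281

Final: 3.8281


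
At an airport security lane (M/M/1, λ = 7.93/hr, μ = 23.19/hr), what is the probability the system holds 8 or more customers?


ρ = 7.93/23.19 = 0.3420
P(N ≥ n) = ρ^n = 0.3420^8 = 0.0001870

Final: 0.0001870


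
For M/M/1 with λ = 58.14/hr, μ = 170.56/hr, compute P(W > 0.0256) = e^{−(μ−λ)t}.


W ~ Exponential(μ−λ) for M/M/1.
μ − λ = 170.56 − 58.14 = 112.4200
P(W > t) = e^{−(μ−λ)t} = e^{−2.8780} = 0.056250

Final: 0.056250


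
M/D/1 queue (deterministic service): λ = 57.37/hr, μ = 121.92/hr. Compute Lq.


ρ = 57.37/121.92 = 0.4706
M/D/1: Lq = ρ²/(2(1−ρ)) = 0.2214/(2·0.5294) = 0.20911

Final: 0.20911


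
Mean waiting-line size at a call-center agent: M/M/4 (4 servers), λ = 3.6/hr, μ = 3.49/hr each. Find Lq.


a = λ/μ = 1.0315; ρ = a/4 = 0.2579
P₀ = 0.355868
Lq = P₀·a^c·ρ / (c!·(1−ρ)²) = 0.355868·1.13216·0.2579/(24·0.55074)
= 0.007861

Final: 0.007861


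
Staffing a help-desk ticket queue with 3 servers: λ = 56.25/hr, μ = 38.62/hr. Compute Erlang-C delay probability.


a = λ/μ = 1.4565; ρ = a/3 = 0.4855
P₀ = 0.221332 (from M/M/c formula)
C(c,a) = [a^c/(c!(1−ρ))]·P₀ = [3.08980/(6·0.5145)]·0.221332
= 1.00091·0.221332 = 0.221533

Final: 0.221533


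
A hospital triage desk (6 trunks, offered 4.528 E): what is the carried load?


B(6,4.528) = 0.156272 (Erlang-B)
Carried load = a(1 − B) = 4.528·(1 − 0.156272) = 4.528·0.843728 = 3.8204 E

Final: 3.8204 Erlangs


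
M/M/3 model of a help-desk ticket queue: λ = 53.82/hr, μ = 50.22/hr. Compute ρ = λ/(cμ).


ρ = λ/(cμ) = 53.82/(3·50.22) = 53.82/150.66 = 0.3572

Final: 0.3572


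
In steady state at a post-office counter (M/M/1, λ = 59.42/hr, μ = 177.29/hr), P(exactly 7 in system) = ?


ρ = 59.42/177.29 = 0.3352
P_n = (1−ρ)·ρ^n = (1 − 0.3352)·0.3352^7 = 0.6648·0.0004750 = 0.0003158

Final: 0.0003158


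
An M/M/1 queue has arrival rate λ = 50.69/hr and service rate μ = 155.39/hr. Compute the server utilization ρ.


ρ = λ/μ = 50.69/155.39 = 0.3262

Final: 0.3262


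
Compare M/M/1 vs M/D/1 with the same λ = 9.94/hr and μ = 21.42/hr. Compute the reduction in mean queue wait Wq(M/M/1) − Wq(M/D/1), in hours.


ρ = 9.94/21.42 = 0.4641
Wq(M/M/1) = ρ/(μ−λ) = 0.4641/11.48 = 0.04042 hr
Wq(M/D/1) = ρ/(2(μ−λ)) = 0.02021 hr
Savings = 0.04042 − 0.02021 = 0.02021 hr

Final: 0.02021 hr


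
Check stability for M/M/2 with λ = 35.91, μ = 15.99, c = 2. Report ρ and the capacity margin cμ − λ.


Total capacity cμ = 2·15.99 = 31.98/hr
ρ = λ/(cμ) = 35.91/31.98 = 1.1229
Stable ⇔ ρ < 1: NO
Spare capacity = cμ − λ = 31.98 − 35.91 = -3.93/hr

Final: ρ = 1.1229; unstable; margin = -3.93/hr


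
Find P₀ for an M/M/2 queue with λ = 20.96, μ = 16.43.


a = λ/μ = 20.96/16.43 = 1.2757; ρ = a/c = 0.6379
Σ_{k=0}^{1} a^k/k! (terms k=0..1) = 1.00000 + 1.27572 = 2.27572
Tail: a^2/(2!(1−ρ)) = 1.62745/(2·0.3621) = 2.24697
P₀ = 1/(2.27572 + 2.24697) = 1/4.52269 = 0.221107

Final: 0.221107


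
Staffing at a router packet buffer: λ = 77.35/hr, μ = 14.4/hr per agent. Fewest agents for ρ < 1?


Stability requires cμ > λ ⇔ c > λ/μ.
λ/μ = 77.35/14.4 = 5.3715
Minimum integer c = ⌊5.3715⌋ + 1 = 6
Check: 6·14.4 = 86.40 > 77.35, while 5·14.4 = 72.00 ≤ 77.35

Final: 6 servers


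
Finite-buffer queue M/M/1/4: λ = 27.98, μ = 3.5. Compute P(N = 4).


ρ = λ/μ = 27.98/3.5 = 7.9943
P_K = (1−ρ)ρ^K/(1−ρ^(K+1)) = (-6.9943·4084.309676)/(1 − 32651.138493)
= -28566.828817/-32650.138493 = 0.874937

Final: 0.874937


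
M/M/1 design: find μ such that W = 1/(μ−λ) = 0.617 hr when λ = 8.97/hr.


W = 1/(μ−λ) ⇒ μ − λ = 1/W = 1/0.617 = 1.6207
μ = λ + 1/W = 8.97 + 1.6207 = 10.5907 per hr

Final: 10.5907 /hr


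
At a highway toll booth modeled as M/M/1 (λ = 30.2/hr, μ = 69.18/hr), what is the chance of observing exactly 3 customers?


ρ = 30.2/69.18 = 0.4365
P_n = (1−ρ)·ρ^n = (1 − 0.4365)·0.4365^3 = 0.5635·0.083192 = 0.046875

Final: 0.046875


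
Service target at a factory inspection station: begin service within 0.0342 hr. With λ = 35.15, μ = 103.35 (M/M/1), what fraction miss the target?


ρ = 35.15/103.35 = 0.3401
P(Wq > t) = ρ·e^{−(μ−λ)t} = 0.3401·e^{−2.3324}
= 0.3401·0.097059 = 0.033010

Final: 0.033010


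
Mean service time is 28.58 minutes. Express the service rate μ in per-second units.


μ = 1/(service time) in consistent units.
1 second = 0.0166667 min, so μ = 0.0166667/28.58 = 0.0005832 per second

Final: 0.0005832 /sec


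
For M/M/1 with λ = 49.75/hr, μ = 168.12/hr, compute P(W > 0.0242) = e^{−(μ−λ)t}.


W ~ Exponential(μ−λ) for M/M/1.
μ − λ = 168.12 − 49.75 = 118.3700
P(W > t) = e^{−(μ−λ)t} = e^{−2.8646} = 0.057009

Final: 0.057009


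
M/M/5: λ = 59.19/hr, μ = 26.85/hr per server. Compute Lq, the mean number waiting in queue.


a = λ/μ = 2.2045; ρ = a/5 = 0.4409
P₀ = 0.108935
Lq = P₀·a^c·ρ / (c!·(1−ρ)²) = 0.108935·52.06193·0.4409/(120·0.31260)
= 0.06666

Final: 0.06666


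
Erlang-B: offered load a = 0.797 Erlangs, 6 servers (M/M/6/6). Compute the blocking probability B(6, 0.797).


B(c,a) = (a^c/c!) / Σ_{k=0}^{c} a^k/k!
a^6/6! = 0.0003560
Σ terms (k=0..6): 1.00000 + 0.79700 + 0.31760 + 0.08438 + 0.01681 + 0.002680 + 0.0003560 = 2.218829
B = 0.0003560/2.218829 = 0.0001604

Final: 0.0001604


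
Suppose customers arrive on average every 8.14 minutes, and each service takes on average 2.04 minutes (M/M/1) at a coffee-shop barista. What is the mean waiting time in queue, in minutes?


λ = 60/8.14 = 7.3710 /hr
μ = 60/2.04 = 29.4118 /hr
ρ = λ/μ = 7.3710/29.4118 = 0.2506
Wq = ρ/(μ−λ) = 0.2506/(29.4118−7.3710) = 0.01137 hr
In minutes: 0.01137·60 = 0.6822 min

Final: 0.6822 min


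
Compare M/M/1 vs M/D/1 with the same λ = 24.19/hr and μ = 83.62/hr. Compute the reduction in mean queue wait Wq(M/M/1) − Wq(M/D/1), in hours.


ρ = 24.19/83.62 = 0.2893
Wq(M/M/1) = ρ/(μ−λ) = 0.2893/59.43 = 0.004868 hr
Wq(M/D/1) = ρ/(2(μ−λ)) = 0.002434 hr
Savings = 0.004868 − 0.002434 = 0.002434 hr

Final: 0.002434 hr


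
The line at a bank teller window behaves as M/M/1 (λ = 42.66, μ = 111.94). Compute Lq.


ρ = 42.66/111.94 = 0.3811
Lq = ρ²/(1−ρ) = 0.1452/0.6189 = 0.2347

Final: 0.2347


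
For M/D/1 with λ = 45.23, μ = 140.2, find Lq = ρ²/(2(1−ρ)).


ρ = 45.23/140.2 = 0.3226
M/D/1: Lq = ρ²/(2(1−ρ)) = 0.1041/(2·0.6774) = 0.07682

Final: 0.07682


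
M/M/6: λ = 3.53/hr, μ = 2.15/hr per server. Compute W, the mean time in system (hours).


a = 1.6419; ρ = 0.2736; P₀ = 0.193534
Lq = P₀·a^c·ρ/(c!(1−ρ)²) = 0.002731
Wq = Lq/λ = 0.002731/3.53 = 0.0007737 hr
W = Wq + 1/μ = 0.0007737 + 0.46512 = 0.46589 hr

Final: 0.46589 hr


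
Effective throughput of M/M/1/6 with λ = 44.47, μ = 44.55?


ρ = 0.9982; P_K = (1−ρ)ρ^6/(1−ρ^7) = 0.142088
λ_eff = λ(1 − P_K) = 44.47·(1 − 0.142088) = 44.47·0.857912 = 38.1513 /hr

Final: 38.1513 /hr


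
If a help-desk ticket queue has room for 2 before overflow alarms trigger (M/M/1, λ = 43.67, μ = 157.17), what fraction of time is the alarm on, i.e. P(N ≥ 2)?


ρ = 43.67/157.17 = 0.2779
P(N ≥ n) = ρ^n = 0.2779^2 = 0.077202

Final: 0.077202


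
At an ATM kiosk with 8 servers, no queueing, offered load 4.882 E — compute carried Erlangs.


B(8,4.882) = 0.064597 (Erlang-B)
Carried load = a(1 − B) = 4.882·(1 − 0.064597) = 4.882·0.935403 = 4.5666 E

Final: 4.5666 Erlangs


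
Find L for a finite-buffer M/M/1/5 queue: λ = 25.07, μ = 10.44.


ρ = 25.07/10.44 = 2.4013
L = ρ[1 − (K+1)ρ^K + Kρ^(K+1)] / [(1−ρ)(1−ρ^(K+1))]
Numerator: 2.4013·(1 − 6·79.848944 + 5·191.744542) = 1154.154239
Denominator: (-1.4013)·(-190.744542) = 267.298147
L = 1154.154239/267.298147 = 4.3179

Final: 4.3179


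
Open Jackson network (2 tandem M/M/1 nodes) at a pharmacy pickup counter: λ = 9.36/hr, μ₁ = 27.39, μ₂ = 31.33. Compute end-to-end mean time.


Each node sees arrival rate λ = 9.36/hr (tandem ⇒ throughput preserved).
W₁ = 1/(μ₁−λ) = 1/(27.39−9.36) = 0.05546 hr
W₂ = 1/(μ₂−λ) = 1/(31.33−9.36) = 0.04552 hr
W_total = W₁ + W₂ = 0.05546 + 0.04552 = 0.10098 hr

Final: 0.10098 hr


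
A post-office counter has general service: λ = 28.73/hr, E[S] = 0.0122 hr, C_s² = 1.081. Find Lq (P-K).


ρ = λ·E[S] = 28.73·0.0122 = 0.3505
Lq = ρ²(1+C_s²)/(2(1−ρ)) = 0.1229·(1+1.081)/(2·0.6495)
= 0.1229·2.0810/1.2990 = 0.19681

Final: 0.19681


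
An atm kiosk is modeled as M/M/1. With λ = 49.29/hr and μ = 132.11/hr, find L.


ρ = λ/μ = 49.29/132.11 = 0.3731
L = ρ/(1−ρ) = 0.3731/(1 − 0.3731) = 0.3731/0.6269 = 0.5951

Final: 0.5951


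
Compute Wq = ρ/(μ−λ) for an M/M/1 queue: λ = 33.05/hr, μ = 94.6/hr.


ρ = 33.05/94.6 = 0.3494
Wq = ρ/(μ−λ) = 0.3494/(94.6 − 33.05) = 0.3494/61.55 = 0.005676 hr

Final: 0.005676 hr


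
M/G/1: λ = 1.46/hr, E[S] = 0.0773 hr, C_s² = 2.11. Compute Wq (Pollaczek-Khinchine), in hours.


ρ = λ·E[S] = 1.46·0.0773 = 0.1129
E[S²] = E[S]²(1+C_s²) = 0.0773²·(1+2.11) = 0.018583
Wq = λ·E[S²]/(2(1−ρ)) = 1.46·0.018583/(2·0.8871) = 0.01529 hr

Final: 0.01529 hr


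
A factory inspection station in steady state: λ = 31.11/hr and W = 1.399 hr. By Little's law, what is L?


L = λW = 31.11·1.399 = 43.5229

Final: 43.5229


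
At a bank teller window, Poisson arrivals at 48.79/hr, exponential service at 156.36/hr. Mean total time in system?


W = 1/(μ−λ) = 1/(156.36 − 48.79) = 1/107.57 = 0.009296 hr

Final: 0.009296 hr


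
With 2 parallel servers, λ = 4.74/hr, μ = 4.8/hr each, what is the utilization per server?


ρ = λ/(cμ) = 4.74/(2·4.8) = 4.74/9.60 = 0.4938

Final: 0.4938


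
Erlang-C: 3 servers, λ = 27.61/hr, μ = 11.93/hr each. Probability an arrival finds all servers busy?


a = λ/μ = 2.3143; ρ = a/3 = 0.7714
P₀ = 0.066526 (from M/M/c formula)
C(c,a) = [a^c/(c!(1−ρ))]·P₀ = [12.39590/(6·0.2286)]·0.066526
= 9.03930·0.066526 = 0.601349

Final: 0.601349


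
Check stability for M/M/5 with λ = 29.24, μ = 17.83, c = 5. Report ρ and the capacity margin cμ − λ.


Total capacity cμ = 5·17.83 = 89.15/hr
ρ = λ/(cμ) = 29.24/89.15 = 0.3280
Stable ⇔ ρ < 1: YES
Spare capacity = cμ − λ = 89.15 − 29.24 = 59.91/hr

Final: ρ = 0.3280; stable; margin = 59.91/hr


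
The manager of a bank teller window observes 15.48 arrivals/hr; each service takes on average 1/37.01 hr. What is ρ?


ρ = λ/μ = 15.48/37.01 = 0.4183

Final: 0.4183


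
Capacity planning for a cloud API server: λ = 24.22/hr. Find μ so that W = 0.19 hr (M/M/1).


W = 1/(μ−λ) ⇒ μ − λ = 1/W = 1/0.19 = 5.2632
μ = λ + 1/W = 24.22 + 5.2632 = 29.4832 per hr

Final: 29.4832 /hr


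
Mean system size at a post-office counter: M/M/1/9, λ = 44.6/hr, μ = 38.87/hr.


ρ = 44.6/38.87 = 1.1474
L = ρ[1 − (K+1)ρ^K + Kρ^(K+1)] / [(1−ρ)(1−ρ^(K+1))]
Numerator: 1.1474·(1 − 10·3.447330 + 9·3.955516) = 2.439801
Denominator: (-0.1474)·(-2.955516) = 0.435686
L = 2.439801/0.435686 = 5.5999

Final: 5.5999


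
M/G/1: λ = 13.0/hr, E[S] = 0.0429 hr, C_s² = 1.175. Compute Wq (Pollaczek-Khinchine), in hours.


ρ = λ·E[S] = 13.0·0.0429 = 0.5577
E[S²] = E[S]²(1+C_s²) = 0.0429²·(1+1.175) = 0.004003
Wq = λ·E[S²]/(2(1−ρ)) = 13.0·0.004003/(2·0.4423) = 0.05883 hr

Final: 0.05883 hr


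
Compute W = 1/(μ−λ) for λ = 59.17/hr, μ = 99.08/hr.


W = 1/(μ−λ) = 1/(99.08 − 59.17) = 1/39.91 = 0.02506 hr

Final: 0.02506 hr


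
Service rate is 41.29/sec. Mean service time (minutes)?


Mean service time = 1/μ = 1/41.29 second = 0.02422 second
In minutes: 0.02422 × 0.0166667 = 0.0004036 min

Final: 0.0004036 min


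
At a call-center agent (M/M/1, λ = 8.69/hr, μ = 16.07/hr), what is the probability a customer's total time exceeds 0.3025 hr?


W ~ Exponential(μ−λ) for M/M/1.
μ − λ = 16.07 − 8.69 = 7.3800
P(W > t) = e^{−(μ−λ)t} = e^{−2.2325} = 0.107265

Final: 0.107265


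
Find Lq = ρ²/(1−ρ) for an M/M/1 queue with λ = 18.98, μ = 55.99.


ρ = 18.98/55.99 = 0.3390
Lq = ρ²/(1−ρ) = 0.1149/0.6610 = 0.1738

Final: 0.1738


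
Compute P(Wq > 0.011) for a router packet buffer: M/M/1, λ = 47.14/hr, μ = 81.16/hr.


ρ = 47.14/81.16 = 0.5808
P(Wq > t) = ρ·e^{−(μ−λ)t} = 0.5808·e^{−0.3742}
= 0.5808·0.687826 = 0.399508

Final: 0.399508


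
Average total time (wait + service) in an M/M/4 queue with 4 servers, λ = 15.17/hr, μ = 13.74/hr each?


a = 1.1041; ρ = 0.2760; P₀ = 0.330754
Lq = P₀·a^c·ρ/(c!(1−ρ)²) = 0.01078
Wq = Lq/λ = 0.01078/15.17 = 0.0007109 hr
W = Wq + 1/μ = 0.0007109 + 0.07278 = 0.07349 hr

Final: 0.07349 hr


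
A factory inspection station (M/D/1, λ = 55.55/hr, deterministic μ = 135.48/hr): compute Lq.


ρ = 55.55/135.48 = 0.4100
M/D/1: Lq = ρ²/(2(1−ρ)) = 0.1681/(2·0.5900) = 0.14248

Final: 0.14248


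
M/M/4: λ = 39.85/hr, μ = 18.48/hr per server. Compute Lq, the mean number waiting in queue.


a = λ/μ = 2.1564; ρ = a/4 = 0.5391
P₀ = 0.109802
Lq = P₀·a^c·ρ / (c!·(1−ρ)²) = 0.109802·21.62248·0.5391/(24·0.21243)
= 0.25104

Final: 0.25104


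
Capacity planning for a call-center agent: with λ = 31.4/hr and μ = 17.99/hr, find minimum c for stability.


Stability requires cμ > λ ⇔ c > λ/μ.
λ/μ = 31.4/17.99 = 1.7454
Minimum integer c = ⌊1.7454⌋ + 1 = 2
Check: 2·17.99 = 35.98 > 31.4, while 1·17.99 = 17.99 ≤ 31.4

Final: 2 servers


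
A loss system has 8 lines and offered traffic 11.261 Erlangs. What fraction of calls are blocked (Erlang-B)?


B(c,a) = (a^c/c!) / Σ_{k=0}^{c} a^k/k!
a^8/8! = 6413.500669
Σ terms (k=0..8): 1.00000 + 11.26100 + 63.40506 + 238.00146 + 670.03362 + 1509.04971 + 2832.23480 + 4556.25658 + 6413.50067 = 16294.742896
B = 6413.500669/16294.742896 = 0.393593

Final: 0.393593


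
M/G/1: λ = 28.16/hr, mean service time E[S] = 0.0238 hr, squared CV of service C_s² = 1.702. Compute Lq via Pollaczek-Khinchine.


ρ = λ·E[S] = 28.16·0.0238 = 0.6702
Lq = ρ²(1+C_s²)/(2(1−ρ)) = 0.4492·(1+1.702)/(2·0.3298)
= 0.4492·2.7020/0.6596 = 1.84007

Final: 1.84007


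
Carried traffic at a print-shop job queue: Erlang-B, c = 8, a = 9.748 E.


B(8,9.748) = 0.326375 (Erlang-B)
Carried load = a(1 − B) = 9.748·(1 − 0.326375) = 9.748·0.673625 = 6.5665 E

Final: 6.5665 Erlangs


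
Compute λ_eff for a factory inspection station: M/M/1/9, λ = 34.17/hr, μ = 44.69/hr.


ρ = 0.7646; P_K = (1−ρ)ρ^9/(1−ρ^10) = 0.022565
λ_eff = λ(1 − P_K) = 34.17·(1 − 0.022565) = 34.17·0.977435 = 33.3990 /hr

Final: 33.3990 /hr


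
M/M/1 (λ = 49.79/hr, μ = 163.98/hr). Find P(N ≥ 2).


ρ = 49.79/163.98 = 0.3036
P(N ≥ n) = ρ^n = 0.3036^2 = 0.092194

Final: 0.092194


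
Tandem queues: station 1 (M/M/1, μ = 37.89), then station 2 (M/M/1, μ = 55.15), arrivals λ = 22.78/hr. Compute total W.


Each node sees arrival rate λ = 22.78/hr (tandem ⇒ throughput preserved).
W₁ = 1/(μ₁−λ) = 1/(37.89−22.78) = 0.06618 hr
W₂ = 1/(μ₂−λ) = 1/(55.15−22.78) = 0.03089 hr
W_total = W₁ + W₂ = 0.06618 + 0.03089 = 0.09707 hr

Final: 0.09707 hr


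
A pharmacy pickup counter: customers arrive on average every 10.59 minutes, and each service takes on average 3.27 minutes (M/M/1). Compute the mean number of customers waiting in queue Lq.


λ = 60/10.59 = 5.6657 /hr
μ = 60/3.27 = 18.3486 /hr
ρ = λ/μ = 5.6657/18.3486 = 0.3088
Lq = ρ²/(1−ρ) = 0.09535/0.6912 = 0.1379

Final: 0.1379


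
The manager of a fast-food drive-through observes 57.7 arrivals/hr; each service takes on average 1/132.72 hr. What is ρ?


ρ = λ/μ = 57.7/132.72 = 0.4347

Final: 0.4347


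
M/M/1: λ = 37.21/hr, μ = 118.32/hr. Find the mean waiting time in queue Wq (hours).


ρ = 37.21/118.32 = 0.3145
Wq = ρ/(μ−λ) = 0.3145/(118.32 − 37.21) = 0.3145/81.11 = 0.003877 hr

Final: 0.003877 hr


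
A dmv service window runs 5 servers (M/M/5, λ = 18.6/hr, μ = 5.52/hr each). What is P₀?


a = λ/μ = 18.6/5.52 = 3.3696; ρ = a/c = 0.6739
Σ_{k=0}^{4} a^k/k! (terms k=0..4) = 1.00000 + 3.36957 + 5.67698 + 6.37632 + 5.37136 = 21.79423
Tail: a^5/(5!(1−ρ)) = 434.37951/(120·0.3261) = 11.10081
P₀ = 1/(21.79423 + 11.10081) = 1/32.89504 = 0.030400

Final: 0.030400


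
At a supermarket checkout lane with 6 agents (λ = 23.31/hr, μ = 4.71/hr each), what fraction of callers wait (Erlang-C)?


a = λ/μ = 4.9490; ρ = a/6 = 0.8248
P₀ = 0.004886 (from M/M/c formula)
C(c,a) = [a^c/(c!(1−ρ))]·P₀ = [14693.59950/(720·0.1752)]·0.004886
= 116.50985·0.004886 = 0.569324

Final: 0.569324


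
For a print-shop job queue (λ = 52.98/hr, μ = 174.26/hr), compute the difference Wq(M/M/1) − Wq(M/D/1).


ρ = 52.98/174.26 = 0.3040
Wq(M/M/1) = ρ/(μ−λ) = 0.3040/121.28 = 0.002507 hr
Wq(M/D/1) = ρ/(2(μ−λ)) = 0.001253 hr
Savings = 0.002507 − 0.001253 = 0.001253 hr

Final: 0.001253 hr


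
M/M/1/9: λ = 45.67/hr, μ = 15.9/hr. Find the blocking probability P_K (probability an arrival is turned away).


ρ = λ/μ = 45.67/15.9 = 2.8723
P_K = (1−ρ)ρ^K/(1−ρ^(K+1)) = (-1.8723·13307.760786)/(1 − 38224.241200)
= -24916.480414/-38223.241200 = 0.651867

Final: 0.651867


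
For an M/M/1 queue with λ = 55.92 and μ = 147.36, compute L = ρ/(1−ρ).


ρ = λ/μ = 55.92/147.36 = 0.3795
L = ρ/(1−ρ) = 0.3795/(1 − 0.3795) = 0.3795/0.6205 = 0.6115

Final: 0.6115


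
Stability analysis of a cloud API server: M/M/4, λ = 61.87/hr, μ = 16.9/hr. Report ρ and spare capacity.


Total capacity cμ = 4·16.9 = 67.60/hr
ρ = λ/(cμ) = 61.87/67.60 = 0.9152
Stable ⇔ ρ < 1: YES
Spare capacity = cμ − λ = 67.60 − 61.87 = 5.73/hr

Final: ρ = 0.9152; stable; margin = 5.73/hr


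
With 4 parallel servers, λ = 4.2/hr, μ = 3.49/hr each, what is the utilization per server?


ρ = λ/(cμ) = 4.2/(4·3.49) = 4.2/13.96 = 0.3009

Final: 0.3009


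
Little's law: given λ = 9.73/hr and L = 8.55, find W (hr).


W = L/λ = 8.55/9.73 = 0.8787 hr

Final: 0.8787 hr


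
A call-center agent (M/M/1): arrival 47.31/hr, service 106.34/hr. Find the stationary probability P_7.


ρ = 47.31/106.34 = 0.4449
P_n = (1−ρ)·ρ^n = (1 − 0.4449)·0.4449^7 = 0.5551·0.003450 = 0.001915

Final: 0.001915


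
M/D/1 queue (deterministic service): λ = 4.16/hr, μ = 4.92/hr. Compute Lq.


ρ = 4.16/4.92 = 0.8455
M/D/1: Lq = ρ²/(2(1−ρ)) = 0.7149/(2·0.1545) = 2.31408

Final: 2.31408


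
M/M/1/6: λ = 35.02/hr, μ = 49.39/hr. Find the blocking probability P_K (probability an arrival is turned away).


ρ = λ/μ = 35.02/49.39 = 0.7091
P_K = (1−ρ)ρ^K/(1−ρ^(K+1)) = (0.2909·0.127076)/(1 − 0.090103)
= 0.036973/0.909897 = 0.040634

Final: 0.040634


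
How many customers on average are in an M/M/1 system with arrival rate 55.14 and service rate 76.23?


ρ = λ/μ = 55.14/76.23 = 0.7233
L = ρ/(1−ρ) = 0.7233/(1 − 0.7233) = 0.7233/0.2767 = 2.6145

Final: 2.6145


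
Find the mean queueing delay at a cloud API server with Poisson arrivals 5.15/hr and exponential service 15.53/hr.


ρ = 5.15/15.53 = 0.3316
Wq = ρ/(μ−λ) = 0.3316/(15.53 − 5.15) = 0.3316/10.38 = 0.03195 hr

Final: 0.03195 hr


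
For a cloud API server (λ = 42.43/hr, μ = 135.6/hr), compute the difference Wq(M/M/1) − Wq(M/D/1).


ρ = 42.43/135.6 = 0.3129
Wq(M/M/1) = ρ/(μ−λ) = 0.3129/93.17 = 0.003358 hr
Wq(M/D/1) = ρ/(2(μ−λ)) = 0.001679 hr
Savings = 0.003358 − 0.001679 = 0.001679 hr

Final: 0.001679 hr


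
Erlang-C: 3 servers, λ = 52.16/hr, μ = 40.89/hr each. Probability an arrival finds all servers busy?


a = λ/μ = 1.2756; ρ = a/3 = 0.4252
P₀ = 0.270923 (from M/M/c formula)
C(c,a) = [a^c/(c!(1−ρ))]·P₀ = [2.07568/(6·0.5748)]·0.270923
= 0.60186·0.270923 = 0.163059

Final: 0.163059


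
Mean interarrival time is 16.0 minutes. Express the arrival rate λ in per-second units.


λ = 1/(interarrival time) in consistent units.
1 second = 0.0166667 min, so λ = 0.0166667/16.0 = 0.001042 per second

Final: 0.001042 /sec


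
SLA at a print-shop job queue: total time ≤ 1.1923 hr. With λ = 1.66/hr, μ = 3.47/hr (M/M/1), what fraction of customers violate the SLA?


W ~ Exponential(μ−λ) for M/M/1.
μ − λ = 3.47 − 1.66 = 1.8100
P(W > t) = e^{−(μ−λ)t} = e^{−2.1581} = 0.115549

Final: 0.115549


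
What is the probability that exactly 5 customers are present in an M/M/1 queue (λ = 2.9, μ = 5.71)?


ρ = 2.9/5.71 = 0.5079
P_n = (1−ρ)·ρ^n = (1 − 0.5079)·0.5079^5 = 0.4921·0.033792 = 0.016630

Final: 0.016630


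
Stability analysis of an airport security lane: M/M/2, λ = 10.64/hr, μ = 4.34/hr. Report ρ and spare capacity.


Total capacity cμ = 2·4.34 = 8.68/hr
ρ = λ/(cμ) = 10.64/8.68 = 1.2258
Stable ⇔ ρ < 1: NO
Spare capacity = cμ − λ = 8.68 − 10.64 = -1.96/hr

Final: ρ = 1.2258; unstable; margin = -1.96/hr


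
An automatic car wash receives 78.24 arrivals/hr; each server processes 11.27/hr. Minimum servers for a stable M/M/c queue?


Stability requires cμ > λ ⇔ c > λ/μ.
λ/μ = 78.24/11.27 = 6.9423
Minimum integer c = ⌊6.9423⌋ + 1 = 7
Check: 7·11.27 = 78.89 > 78.24, while 6·11.27 = 67.62 ≤ 78.24

Final: 7 servers


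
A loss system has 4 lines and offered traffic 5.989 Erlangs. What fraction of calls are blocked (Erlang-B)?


B(c,a) = (a^c/c!) / Σ_{k=0}^{c} a^k/k!
a^4/4! = 53.605088
Σ terms (k=0..4): 1.00000 + 5.98900 + 17.93406 + 35.80236 + 53.60509 = 114.330511
B = 53.605088/114.330511 = 0.468861

Final: 0.468861
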